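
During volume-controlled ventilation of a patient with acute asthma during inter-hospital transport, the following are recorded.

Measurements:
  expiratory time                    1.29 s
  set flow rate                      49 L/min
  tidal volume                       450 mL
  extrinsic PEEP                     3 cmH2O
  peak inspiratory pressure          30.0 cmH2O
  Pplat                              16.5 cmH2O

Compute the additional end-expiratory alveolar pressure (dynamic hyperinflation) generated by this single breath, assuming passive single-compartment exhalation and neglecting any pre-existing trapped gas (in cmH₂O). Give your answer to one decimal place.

1.3

Flow: 49 L/min ÷ 60 = 0.8167 L/s.
R = (PIP − Pplat)/V̇ = (30.0 − 16.5) / 0.8167 = 13.5/0.8167 = 16.53 cmH2O·s/L.
C = Vt/(Pplat − PEEP) = 450.0 / (16.5 − 3) = 450.0/13.5 = 33.333 mL/cmH2O.
τ = R × C = 16.53 × 0.03333 L/cmH2O = 0.5509 s.
Fraction remaining = e^(−Te/τ) = e^(−1.29/0.5509) = 0.09617; trapped volume = 450.0 × 0.09617 = 43.277 mL.
Additional alveolar pressure from trapping ≈ V_trapped / C = 43.277 / 33.333 = 1.298 cmH2O.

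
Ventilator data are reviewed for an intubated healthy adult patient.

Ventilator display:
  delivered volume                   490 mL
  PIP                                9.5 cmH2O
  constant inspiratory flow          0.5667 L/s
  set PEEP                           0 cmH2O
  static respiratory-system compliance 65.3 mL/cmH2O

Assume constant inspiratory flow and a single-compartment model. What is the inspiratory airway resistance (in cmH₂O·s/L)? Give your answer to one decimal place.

3.5

Equation of motion (constant flow): PIP = Vt/C + R·V̇ + PEEP.
R·V̇ = PIP − Vt/C − PEEP = 9.5 − 490/65.3 − 0 = 9.5 − 7.504 − 0 = 1.996 cmH2O.
R = 1.996 / 0.5667 = 3.522 cmH2O·s/L.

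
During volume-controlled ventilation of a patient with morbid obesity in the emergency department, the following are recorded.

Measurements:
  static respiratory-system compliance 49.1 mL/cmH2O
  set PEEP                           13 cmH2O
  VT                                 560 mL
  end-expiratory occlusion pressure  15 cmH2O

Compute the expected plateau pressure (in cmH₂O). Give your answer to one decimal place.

End-expiratory occlusion gives total PEEP = 15 cmH2O (intrinsic PEEP = 15 − 13 = 2). Use total PEEP for the elastic gradient.
Pplat = PEEPtotal + Vt / Cstat = 15 + 560 / 49.1 = 15 + 11.405 = 26.405 cmH2O.

26.4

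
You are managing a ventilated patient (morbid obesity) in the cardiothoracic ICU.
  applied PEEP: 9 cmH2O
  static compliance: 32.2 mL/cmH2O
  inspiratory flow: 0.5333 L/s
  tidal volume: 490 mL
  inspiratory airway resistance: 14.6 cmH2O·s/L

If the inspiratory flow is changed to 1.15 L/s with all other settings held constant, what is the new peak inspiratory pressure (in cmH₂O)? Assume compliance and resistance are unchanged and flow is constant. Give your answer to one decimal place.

PIP = Vt/C + R·V̇ + PEEP (constant-flow equation of motion).
Only the resistive term changes: ΔPIP = R × ΔV̇ = 14.6 × (1.15 − 0.5333) = 14.6 × 0.6167 = 9.004 cmH2O.
Original PIP = 490/32.2 + 14.6×0.5333 + 9 = 32.004 cmH2O; new PIP = 32.004 + (9.004) = 41.008 cmH2O.

41.0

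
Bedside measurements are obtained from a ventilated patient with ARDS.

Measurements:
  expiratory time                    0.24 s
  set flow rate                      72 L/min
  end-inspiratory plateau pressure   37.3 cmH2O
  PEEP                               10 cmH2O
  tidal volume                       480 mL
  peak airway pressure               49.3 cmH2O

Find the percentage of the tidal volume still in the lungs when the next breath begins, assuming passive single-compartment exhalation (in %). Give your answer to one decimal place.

25.5

Flow: 72 L/min ÷ 60 = 1.2 L/s.
R = (PIP − Pplat)/V̇ = (49.3 − 37.3) / 1.2 = 12.0/1.2 = 10.0 cmH2O·s/L.
C = Vt/(Pplat − PEEP) = 480.0 / (37.3 − 10) = 480.0/27.3 = 17.582 mL/cmH2O.
τ = R × C = 10.0 × 0.01758 L/cmH2O = 0.1758 s.
Fraction remaining at end-expiration = e^(−Te/τ) = e^(−0.24/0.1758) = 0.2553 → 25.53%.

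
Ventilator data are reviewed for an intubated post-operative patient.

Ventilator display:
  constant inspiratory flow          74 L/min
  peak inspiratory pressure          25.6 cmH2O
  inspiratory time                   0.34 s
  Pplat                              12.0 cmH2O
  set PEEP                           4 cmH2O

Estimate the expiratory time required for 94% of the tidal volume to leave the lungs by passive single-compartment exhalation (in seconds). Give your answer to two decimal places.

1.63

Flow: 74 L/min ÷ 60 = 1.2333 L/s.
Vt = flow × Ti = 1.2333 L/s × 0.34 s × 1000 mL/L = 419.32 mL.
R = (PIP − Pplat)/V̇ = (25.6 − 12.0) / 1.2333 = 13.6/1.2333 = 11.027 cmH2O·s/L.
C = Vt/(Pplat − PEEP) = 419.32 / (12.0 − 4) = 419.32/8.0 = 52.415 mL/cmH2O.
τ = R × C = 11.027 × 0.05242 L/cmH2O = 0.578 s.
t = −τ·ln(1 − 0.94) = −0.578·ln(0.06) = 1.626 s.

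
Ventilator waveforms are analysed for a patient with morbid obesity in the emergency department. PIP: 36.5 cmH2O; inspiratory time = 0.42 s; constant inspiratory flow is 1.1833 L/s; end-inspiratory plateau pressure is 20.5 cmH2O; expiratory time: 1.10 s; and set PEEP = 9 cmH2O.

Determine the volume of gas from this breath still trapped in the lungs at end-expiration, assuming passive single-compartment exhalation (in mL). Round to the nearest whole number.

Vt = flow × Ti = 1.1833 L/s × 0.42 s × 1000 mL/L = 496.99 mL.
R = (PIP − Pplat)/V̇ = (36.5 − 20.5) / 1.1833 = 16.0/1.1833 = 13.522 cmH2O·s/L.
C = Vt/(Pplat − PEEP) = 496.99 / (20.5 − 9) = 496.99/11.5 = 43.217 mL/cmH2O.
τ = R × C = 13.522 × 0.04322 L/cmH2O = 0.5844 s.
Fraction remaining = e^(−Te/τ) = e^(−1.10/0.5844) = 0.1522.
Trapped volume = 496.99 × 0.1522 = 75.642 mL.

76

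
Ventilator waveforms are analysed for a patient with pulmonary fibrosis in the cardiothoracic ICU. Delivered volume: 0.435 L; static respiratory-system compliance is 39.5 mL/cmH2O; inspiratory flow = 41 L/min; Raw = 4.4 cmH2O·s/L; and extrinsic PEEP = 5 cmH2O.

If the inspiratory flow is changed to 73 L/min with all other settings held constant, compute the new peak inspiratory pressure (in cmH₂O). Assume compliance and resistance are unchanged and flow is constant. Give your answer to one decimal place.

21.4

Flow: 41 L/min ÷ 60 = 0.6833 L/s.
New flow: 73 L/min ÷ 60 = 1.2167 L/s.
PIP = Vt/C + R·V̇ + PEEP (constant-flow equation of motion).
Only the resistive term changes: ΔPIP = R × ΔV̇ = 4.4 × (1.2167 − 0.6833) = 4.4 × 0.5334 = 2.347 cmH2O.
Original PIP = 435/39.5 + 4.4×0.6833 + 5 = 19.019 cmH2O; new PIP = 19.019 + (2.347) = 21.366 cmH2O.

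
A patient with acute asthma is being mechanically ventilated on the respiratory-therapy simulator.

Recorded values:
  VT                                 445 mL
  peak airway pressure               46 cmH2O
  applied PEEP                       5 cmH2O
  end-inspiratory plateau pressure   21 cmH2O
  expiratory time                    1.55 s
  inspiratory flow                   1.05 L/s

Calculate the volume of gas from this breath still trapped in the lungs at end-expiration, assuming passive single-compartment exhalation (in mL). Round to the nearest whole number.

R = (PIP − Pplat)/V̇ = (46 − 21) / 1.05 = 25.0/1.05 = 23.81 cmH2O·s/L.
C = Vt/(Pplat − PEEP) = 445.0 / (21 − 5) = 445.0/16.0 = 27.813 mL/cmH2O.
τ = R × C = 23.81 × 0.02781 L/cmH2O = 0.6622 s.
Fraction remaining = e^(−Te/τ) = e^(−1.55/0.6622) = 0.09626.
Trapped volume = 445.0 × 0.09626 = 42.836 mL.

43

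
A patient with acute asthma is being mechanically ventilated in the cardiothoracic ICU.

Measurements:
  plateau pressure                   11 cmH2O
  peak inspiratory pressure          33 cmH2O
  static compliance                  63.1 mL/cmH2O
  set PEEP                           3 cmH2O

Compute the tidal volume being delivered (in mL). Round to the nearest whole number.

Vt = Cstat × (Pplat − PEEP) = 63.1 × (11 − 3) = 63.1 × 8.0 = 504.8 mL.

505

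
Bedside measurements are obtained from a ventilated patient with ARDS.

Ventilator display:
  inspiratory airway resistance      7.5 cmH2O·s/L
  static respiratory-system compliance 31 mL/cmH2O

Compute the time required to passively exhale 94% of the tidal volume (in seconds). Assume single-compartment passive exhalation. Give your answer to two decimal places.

τ = R × C = 7.5 × 31 mL/cmH2O = 7.5 × 0.031 L/cmH2O = 0.2325 s.
Exhaled fraction f = 1 − e^(−t/τ) → t = −τ·ln(1 − f) = −0.2325·ln(0.06) = 0.6541 s.

0.65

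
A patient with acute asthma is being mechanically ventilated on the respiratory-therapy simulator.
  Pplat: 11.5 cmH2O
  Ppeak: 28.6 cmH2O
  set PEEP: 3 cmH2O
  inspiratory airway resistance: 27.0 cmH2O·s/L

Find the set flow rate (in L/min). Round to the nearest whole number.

38

flow = (PIP − Pplat) / Raw = (28.6 − 11.5) / 27.0 = 0.6333 L/s × 60 = 37.998 L/min.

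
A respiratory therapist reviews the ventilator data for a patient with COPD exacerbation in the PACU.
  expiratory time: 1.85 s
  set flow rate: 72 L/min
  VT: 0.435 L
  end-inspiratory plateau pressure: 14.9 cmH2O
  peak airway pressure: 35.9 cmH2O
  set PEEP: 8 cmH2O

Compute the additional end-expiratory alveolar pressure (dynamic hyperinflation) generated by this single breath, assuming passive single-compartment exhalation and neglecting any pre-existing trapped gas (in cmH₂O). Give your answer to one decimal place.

Flow: 72 L/min ÷ 60 = 1.2 L/s.
R = (PIP − Pplat)/V̇ = (35.9 − 14.9) / 1.2 = 21.0/1.2 = 17.5 cmH2O·s/L.
C = Vt/(Pplat − PEEP) = 435.0 / (14.9 − 8) = 435.0/6.9 = 63.043 mL/cmH2O.
τ = R × C = 17.5 × 0.06304 L/cmH2O = 1.103 s.
Fraction remaining = e^(−Te/τ) = e^(−1.85/1.103) = 0.1869; trapped volume = 435.0 × 0.1869 = 81.302 mL.
Additional alveolar pressure from trapping ≈ V_trapped / C = 81.302 / 63.043 = 1.29 cmH2O.

1.3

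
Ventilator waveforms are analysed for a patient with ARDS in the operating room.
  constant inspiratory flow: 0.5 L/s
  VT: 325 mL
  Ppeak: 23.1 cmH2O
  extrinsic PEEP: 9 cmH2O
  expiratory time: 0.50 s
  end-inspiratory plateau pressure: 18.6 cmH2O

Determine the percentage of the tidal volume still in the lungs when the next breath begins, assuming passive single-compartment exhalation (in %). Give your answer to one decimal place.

19.4

R = (PIP − Pplat)/V̇ = (23.1 − 18.6) / 0.5 = 4.5/0.5 = 9.0 cmH2O·s/L.
C = Vt/(Pplat − PEEP) = 325.0 / (18.6 − 9) = 325.0/9.6 = 33.854 mL/cmH2O.
τ = R × C = 9.0 × 0.03385 L/cmH2O = 0.3047 s.
Fraction remaining at end-expiration = e^(−Te/τ) = e^(−0.50/0.3047) = 0.1938 → 19.38%.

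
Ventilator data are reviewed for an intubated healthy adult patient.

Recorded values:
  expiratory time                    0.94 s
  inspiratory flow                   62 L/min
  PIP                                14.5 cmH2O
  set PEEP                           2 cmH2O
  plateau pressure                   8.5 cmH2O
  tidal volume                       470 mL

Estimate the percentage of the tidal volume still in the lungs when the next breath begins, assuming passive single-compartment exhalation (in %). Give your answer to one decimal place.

10.7

Flow: 62 L/min ÷ 60 = 1.0333 L/s.
R = (PIP − Pplat)/V̇ = (14.5 − 8.5) / 1.0333 = 6.0/1.0333 = 5.807 cmH2O·s/L.
C = Vt/(Pplat − PEEP) = 470.0 / (8.5 − 2) = 470.0/6.5 = 72.308 mL/cmH2O.
τ = R × C = 5.807 × 0.07231 L/cmH2O = 0.4199 s.
Fraction remaining at end-expiration = e^(−Te/τ) = e^(−0.94/0.4199) = 0.1066 → 10.66%.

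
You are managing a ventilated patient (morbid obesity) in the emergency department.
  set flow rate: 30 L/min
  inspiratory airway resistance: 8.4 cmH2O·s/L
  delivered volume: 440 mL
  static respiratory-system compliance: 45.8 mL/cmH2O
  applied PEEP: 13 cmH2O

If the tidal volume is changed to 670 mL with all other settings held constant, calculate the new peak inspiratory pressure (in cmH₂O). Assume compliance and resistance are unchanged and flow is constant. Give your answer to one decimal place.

31.8

Flow: 30 L/min ÷ 60 = 0.5 L/s.
PIP = Vt/C + R·V̇ + PEEP (constant-flow equation of motion).
Only the elastic term changes: ΔPIP = ΔVt / C = (670 − 440) / 45.8 = 5.022 cmH2O.
Original PIP = 440/45.8 + 8.4×0.5 + 13 = 26.807 cmH2O; new PIP = 26.807 + (5.022) = 31.829 cmH2O.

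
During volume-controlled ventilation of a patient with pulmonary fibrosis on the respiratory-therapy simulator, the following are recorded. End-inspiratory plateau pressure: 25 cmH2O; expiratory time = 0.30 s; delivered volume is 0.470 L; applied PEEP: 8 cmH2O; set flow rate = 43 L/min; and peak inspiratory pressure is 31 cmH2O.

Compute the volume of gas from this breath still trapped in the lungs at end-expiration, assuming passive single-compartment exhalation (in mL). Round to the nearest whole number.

Flow: 43 L/min ÷ 60 = 0.7167 L/s.
R = (PIP − Pplat)/V̇ = (31 − 25) / 0.7167 = 6.0/0.7167 = 8.372 cmH2O·s/L.
C = Vt/(Pplat − PEEP) = 470.0 / (25 − 8) = 470.0/17.0 = 27.647 mL/cmH2O.
τ = R × C = 8.372 × 0.02765 L/cmH2O = 0.2315 s.
Fraction remaining = e^(−Te/τ) = e^(−0.30/0.2315) = 0.2737.
Trapped volume = 470.0 × 0.2737 = 128.64 mL.

129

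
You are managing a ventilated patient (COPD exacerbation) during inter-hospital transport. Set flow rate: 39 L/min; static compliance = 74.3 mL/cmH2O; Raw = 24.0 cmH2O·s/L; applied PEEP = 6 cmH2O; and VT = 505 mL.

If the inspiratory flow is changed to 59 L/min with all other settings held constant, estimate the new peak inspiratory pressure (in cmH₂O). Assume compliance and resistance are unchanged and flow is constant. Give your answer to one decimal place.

36.4

Flow: 39 L/min ÷ 60 = 0.65 L/s.
New flow: 59 L/min ÷ 60 = 0.9833 L/s.
PIP = Vt/C + R·V̇ + PEEP (constant-flow equation of motion).
Only the resistive term changes: ΔPIP = R × ΔV̇ = 24.0 × (0.9833 − 0.65) = 24.0 × 0.3333 = 7.999 cmH2O.
Original PIP = 505/74.3 + 24.0×0.65 + 6 = 28.397 cmH2O; new PIP = 28.397 + (7.999) = 36.396 cmH2O.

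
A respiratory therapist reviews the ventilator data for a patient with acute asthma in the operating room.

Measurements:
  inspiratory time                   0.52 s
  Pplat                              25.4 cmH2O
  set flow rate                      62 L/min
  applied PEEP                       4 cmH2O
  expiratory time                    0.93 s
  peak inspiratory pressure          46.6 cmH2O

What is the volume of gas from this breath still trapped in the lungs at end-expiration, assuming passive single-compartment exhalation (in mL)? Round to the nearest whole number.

88

Flow: 62 L/min ÷ 60 = 1.0333 L/s.
Vt = flow × Ti = 1.0333 L/s × 0.52 s × 1000 mL/L = 537.32 mL.
R = (PIP − Pplat)/V̇ = (46.6 − 25.4) / 1.0333 = 21.2/1.0333 = 20.517 cmH2O·s/L.
C = Vt/(Pplat − PEEP) = 537.32 / (25.4 − 4) = 537.32/21.4 = 25.108 mL/cmH2O.
τ = R × C = 20.517 × 0.02511 L/cmH2O = 0.5152 s.
Fraction remaining = e^(−Te/τ) = e^(−0.93/0.5152) = 0.1645.
Trapped volume = 537.32 × 0.1645 = 88.389 mL.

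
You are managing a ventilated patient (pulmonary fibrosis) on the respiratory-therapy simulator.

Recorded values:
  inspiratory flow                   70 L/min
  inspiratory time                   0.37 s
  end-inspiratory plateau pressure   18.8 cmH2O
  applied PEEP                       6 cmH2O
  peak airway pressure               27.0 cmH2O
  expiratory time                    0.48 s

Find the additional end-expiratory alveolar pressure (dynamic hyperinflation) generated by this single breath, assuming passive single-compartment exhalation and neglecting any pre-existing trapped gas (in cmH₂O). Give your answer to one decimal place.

1.7

Flow: 70 L/min ÷ 60 = 1.1667 L/s.
Vt = flow × Ti = 1.1667 L/s × 0.37 s × 1000 mL/L = 431.68 mL.
R = (PIP − Pplat)/V̇ = (27.0 − 18.8) / 1.1667 = 8.2/1.1667 = 7.028 cmH2O·s/L.
C = Vt/(Pplat − PEEP) = 431.68 / (18.8 − 6) = 431.68/12.8 = 33.725 mL/cmH2O.
τ = R × C = 7.028 × 0.03373 L/cmH2O = 0.2371 s.
Fraction remaining = e^(−Te/τ) = e^(−0.48/0.2371) = 0.1321; trapped volume = 431.68 × 0.1321 = 57.025 mL.
Additional alveolar pressure from trapping ≈ V_trapped / C = 57.025 / 33.725 = 1.691 cmH2O.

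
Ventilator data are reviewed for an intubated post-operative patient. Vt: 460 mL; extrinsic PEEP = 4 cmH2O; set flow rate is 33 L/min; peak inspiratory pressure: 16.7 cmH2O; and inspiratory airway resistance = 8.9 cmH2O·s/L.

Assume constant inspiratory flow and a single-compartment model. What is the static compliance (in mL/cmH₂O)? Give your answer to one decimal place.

58.9

Flow: 33 L/min ÷ 60 = 0.55 L/s.
Equation of motion (constant flow): PIP = Vt/C + R·V̇ + PEEP.
Vt/C = PIP − R·V̇ − PEEP = 16.7 − 8.9×0.55 − 4 = 16.7 − 4.895 − 4 = 7.805 cmH2O.
C = Vt / 7.805 = 460 / 7.805 = 58.937 mL/cmH2O.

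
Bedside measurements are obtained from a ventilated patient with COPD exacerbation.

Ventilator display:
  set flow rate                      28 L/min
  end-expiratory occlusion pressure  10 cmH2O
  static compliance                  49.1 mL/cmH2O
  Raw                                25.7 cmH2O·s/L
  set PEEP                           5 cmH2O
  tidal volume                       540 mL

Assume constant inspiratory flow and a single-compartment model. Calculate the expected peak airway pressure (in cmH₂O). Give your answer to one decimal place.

Flow: 28 L/min ÷ 60 = 0.4667 L/s.
Total PEEP = 10 cmH2O (set 5 + intrinsic 5); this is the baseline alveolar pressure.
Equation of motion (constant flow): PIP = Vt/C + R·V̇ + PEEP.
PIP = 540/49.1 + 25.7×0.4667 + 10 = 10.998 + 11.994 + 10 = 32.992 cmH2O.

33.0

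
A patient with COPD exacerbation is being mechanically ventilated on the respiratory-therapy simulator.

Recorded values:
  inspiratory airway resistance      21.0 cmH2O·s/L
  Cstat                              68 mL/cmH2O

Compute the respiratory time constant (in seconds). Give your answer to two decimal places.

1.43

τ = R × C = 21.0 × 68 mL/cmH2O = 21.0 × 0.068 L/cmH2O = 1.428 s.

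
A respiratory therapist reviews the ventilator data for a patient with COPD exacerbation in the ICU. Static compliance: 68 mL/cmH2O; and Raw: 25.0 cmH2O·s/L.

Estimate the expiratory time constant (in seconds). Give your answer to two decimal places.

1.70

τ = R × C = 25.0 × 68 mL/cmH2O = 25.0 × 0.068 L/cmH2O = 1.7 s.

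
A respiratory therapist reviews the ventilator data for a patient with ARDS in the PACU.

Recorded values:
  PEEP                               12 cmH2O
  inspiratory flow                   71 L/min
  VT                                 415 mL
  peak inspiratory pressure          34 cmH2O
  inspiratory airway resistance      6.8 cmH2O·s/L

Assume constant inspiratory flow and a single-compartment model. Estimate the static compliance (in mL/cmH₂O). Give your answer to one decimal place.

Flow: 71 L/min ÷ 60 = 1.1833 L/s.
Equation of motion (constant flow): PIP = Vt/C + R·V̇ + PEEP.
Vt/C = PIP − R·V̇ − PEEP = 34 − 6.8×1.1833 − 12 = 34 − 8.046 − 12 = 13.954 cmH2O.
C = Vt / 13.954 = 415 / 13.954 = 29.741 mL/cmH2O.

29.7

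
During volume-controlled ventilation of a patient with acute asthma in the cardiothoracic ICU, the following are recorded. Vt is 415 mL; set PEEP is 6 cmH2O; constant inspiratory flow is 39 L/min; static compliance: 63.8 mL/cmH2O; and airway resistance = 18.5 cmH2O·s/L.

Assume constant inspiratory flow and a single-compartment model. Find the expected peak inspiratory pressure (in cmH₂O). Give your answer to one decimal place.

Flow: 39 L/min ÷ 60 = 0.65 L/s.
Equation of motion (constant flow): PIP = Vt/C + R·V̇ + PEEP.
PIP = 415/63.8 + 18.5×0.65 + 6 = 6.505 + 12.025 + 6 = 24.53 cmH2O.

24.5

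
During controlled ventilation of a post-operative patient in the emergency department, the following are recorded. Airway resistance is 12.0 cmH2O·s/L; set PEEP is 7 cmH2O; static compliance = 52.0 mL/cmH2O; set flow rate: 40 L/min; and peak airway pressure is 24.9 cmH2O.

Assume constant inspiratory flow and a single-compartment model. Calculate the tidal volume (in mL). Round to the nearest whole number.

Flow: 40 L/min ÷ 60 = 0.6667 L/s.
Equation of motion (constant flow): PIP = Vt/C + R·V̇ + PEEP.
Vt/C = PIP − R·V̇ − PEEP = 24.9 − 8.0 − 7 = 9.9 cmH2O.
Vt = C × 9.9 = 52.0 × 9.9 = 514.8 mL.

515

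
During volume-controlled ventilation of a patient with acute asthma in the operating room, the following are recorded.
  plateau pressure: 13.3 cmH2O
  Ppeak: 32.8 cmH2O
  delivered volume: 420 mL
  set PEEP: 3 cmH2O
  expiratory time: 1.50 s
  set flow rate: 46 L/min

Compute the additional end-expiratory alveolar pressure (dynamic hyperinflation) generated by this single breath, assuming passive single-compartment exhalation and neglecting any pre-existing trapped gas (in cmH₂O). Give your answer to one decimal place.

2.4

Flow: 46 L/min ÷ 60 = 0.7667 L/s.
R = (PIP − Pplat)/V̇ = (32.8 − 13.3) / 0.7667 = 19.5/0.7667 = 25.434 cmH2O·s/L.
C = Vt/(Pplat − PEEP) = 420.0 / (13.3 − 3) = 420.0/10.3 = 40.777 mL/cmH2O.
τ = R × C = 25.434 × 0.04078 L/cmH2O = 1.037 s.
Fraction remaining = e^(−Te/τ) = e^(−1.50/1.037) = 0.2354; trapped volume = 420.0 × 0.2354 = 98.868 mL.
Additional alveolar pressure from trapping ≈ V_trapped / C = 98.868 / 40.777 = 2.425 cmH2O.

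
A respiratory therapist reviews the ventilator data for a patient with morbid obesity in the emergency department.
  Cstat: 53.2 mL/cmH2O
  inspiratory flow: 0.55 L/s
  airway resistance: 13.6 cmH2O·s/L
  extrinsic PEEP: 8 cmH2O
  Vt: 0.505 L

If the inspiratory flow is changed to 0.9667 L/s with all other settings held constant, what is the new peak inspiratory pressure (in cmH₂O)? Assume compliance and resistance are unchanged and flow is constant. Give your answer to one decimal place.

30.6

PIP = Vt/C + R·V̇ + PEEP (constant-flow equation of motion).
Only the resistive term changes: ΔPIP = R × ΔV̇ = 13.6 × (0.9667 − 0.55) = 13.6 × 0.4167 = 5.667 cmH2O.
Original PIP = 505/53.2 + 13.6×0.55 + 8 = 24.972 cmH2O; new PIP = 24.972 + (5.667) = 30.639 cmH2O.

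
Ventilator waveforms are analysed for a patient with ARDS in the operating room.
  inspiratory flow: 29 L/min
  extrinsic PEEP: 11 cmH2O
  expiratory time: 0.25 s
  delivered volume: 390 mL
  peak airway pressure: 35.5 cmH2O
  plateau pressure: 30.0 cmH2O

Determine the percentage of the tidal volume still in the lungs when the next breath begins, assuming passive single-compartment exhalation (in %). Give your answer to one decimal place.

34.3

Flow: 29 L/min ÷ 60 = 0.4833 L/s.
R = (PIP − Pplat)/V̇ = (35.5 − 30.0) / 0.4833 = 5.5/0.4833 = 11.38 cmH2O·s/L.
C = Vt/(Pplat − PEEP) = 390.0 / (30.0 − 11) = 390.0/19.0 = 20.526 mL/cmH2O.
τ = R × C = 11.38 × 0.02053 L/cmH2O = 0.2336 s.
Fraction remaining at end-expiration = e^(−Te/τ) = e^(−0.25/0.2336) = 0.3429 → 34.29%.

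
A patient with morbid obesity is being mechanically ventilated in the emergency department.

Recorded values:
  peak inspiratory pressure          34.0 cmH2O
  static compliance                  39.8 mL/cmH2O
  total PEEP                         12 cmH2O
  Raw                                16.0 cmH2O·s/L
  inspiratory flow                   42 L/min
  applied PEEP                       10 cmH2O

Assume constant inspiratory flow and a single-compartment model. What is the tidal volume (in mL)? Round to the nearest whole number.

Flow: 42 L/min ÷ 60 = 0.7 L/s.
Total PEEP = 12 cmH2O (set 10 + intrinsic 2); this is the baseline alveolar pressure.
Equation of motion (constant flow): PIP = Vt/C + R·V̇ + PEEP.
Vt/C = PIP − R·V̇ − PEEP = 34.0 − 11.2 − 12 = 10.8 cmH2O.
Vt = C × 10.8 = 39.8 × 10.8 = 429.84 mL.

430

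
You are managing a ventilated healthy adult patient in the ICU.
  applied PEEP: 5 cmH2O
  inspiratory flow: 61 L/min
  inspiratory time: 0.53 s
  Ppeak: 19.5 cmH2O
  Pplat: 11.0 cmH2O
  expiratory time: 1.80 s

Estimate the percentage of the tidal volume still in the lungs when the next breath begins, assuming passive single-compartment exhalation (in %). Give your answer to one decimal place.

9.1

Flow: 61 L/min ÷ 60 = 1.0167 L/s.
Vt = flow × Ti = 1.0167 L/s × 0.53 s × 1000 mL/L = 538.85 mL.
R = (PIP − Pplat)/V̇ = (19.5 − 11.0) / 1.0167 = 8.5/1.0167 = 8.36 cmH2O·s/L.
C = Vt/(Pplat − PEEP) = 538.85 / (11.0 − 5) = 538.85/6.0 = 89.808 mL/cmH2O.
τ = R × C = 8.36 × 0.08981 L/cmH2O = 0.7508 s.
Fraction remaining at end-expiration = e^(−Te/τ) = e^(−1.80/0.7508) = 0.09095 → 9.095%.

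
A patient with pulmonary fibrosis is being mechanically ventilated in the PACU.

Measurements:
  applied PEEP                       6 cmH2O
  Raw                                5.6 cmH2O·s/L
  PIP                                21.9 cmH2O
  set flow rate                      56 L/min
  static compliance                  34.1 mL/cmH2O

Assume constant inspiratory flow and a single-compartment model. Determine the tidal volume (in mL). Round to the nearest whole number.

364

Flow: 56 L/min ÷ 60 = 0.9333 L/s.
Equation of motion (constant flow): PIP = Vt/C + R·V̇ + PEEP.
Vt/C = PIP − R·V̇ − PEEP = 21.9 − 5.226 − 6 = 10.674 cmH2O.
Vt = C × 10.674 = 34.1 × 10.674 = 363.98 mL.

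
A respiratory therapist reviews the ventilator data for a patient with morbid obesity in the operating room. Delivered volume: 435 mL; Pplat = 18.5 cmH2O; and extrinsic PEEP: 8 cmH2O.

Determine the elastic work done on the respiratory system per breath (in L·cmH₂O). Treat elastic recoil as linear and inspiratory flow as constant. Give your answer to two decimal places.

Elastic work ≈ ½ × (Pplat − PEEP) × Vt = 0.5 × (18.5 − 8) × 0.435 L = 0.5 × 10.5 × 0.435 = 2.284 L·cmH2O.

2.28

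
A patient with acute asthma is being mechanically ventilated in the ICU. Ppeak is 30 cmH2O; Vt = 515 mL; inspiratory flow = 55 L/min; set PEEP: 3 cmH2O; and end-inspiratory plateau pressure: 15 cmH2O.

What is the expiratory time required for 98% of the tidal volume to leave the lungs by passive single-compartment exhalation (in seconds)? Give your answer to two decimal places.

2.75

Flow: 55 L/min ÷ 60 = 0.9167 L/s.
R = (PIP − Pplat)/V̇ = (30 − 15) / 0.9167 = 15.0/0.9167 = 16.363 cmH2O·s/L.
C = Vt/(Pplat − PEEP) = 515.0 / (15 − 3) = 515.0/12.0 = 42.917 mL/cmH2O.
τ = R × C = 16.363 × 0.04292 L/cmH2O = 0.7023 s.
t = −τ·ln(1 − 0.98) = −0.7023·ln(0.02) = 2.747 s.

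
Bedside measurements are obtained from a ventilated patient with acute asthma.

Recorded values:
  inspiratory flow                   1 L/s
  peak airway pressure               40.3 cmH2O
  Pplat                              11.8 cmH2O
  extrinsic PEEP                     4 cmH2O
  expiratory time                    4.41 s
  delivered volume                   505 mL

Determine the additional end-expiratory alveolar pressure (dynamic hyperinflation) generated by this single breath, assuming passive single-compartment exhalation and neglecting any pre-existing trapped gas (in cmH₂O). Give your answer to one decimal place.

0.7

R = (PIP − Pplat)/V̇ = (40.3 − 11.8) / 1 = 28.5/1 = 28.5 cmH2O·s/L.
C = Vt/(Pplat − PEEP) = 505.0 / (11.8 − 4) = 505.0/7.8 = 64.744 mL/cmH2O.
τ = R × C = 28.5 × 0.06474 L/cmH2O = 1.845 s.
Fraction remaining = e^(−Te/τ) = e^(−4.41/1.845) = 0.09161; trapped volume = 505.0 × 0.09161 = 46.263 mL.
Additional alveolar pressure from trapping ≈ V_trapped / C = 46.263 / 64.744 = 0.7146 cmH2O.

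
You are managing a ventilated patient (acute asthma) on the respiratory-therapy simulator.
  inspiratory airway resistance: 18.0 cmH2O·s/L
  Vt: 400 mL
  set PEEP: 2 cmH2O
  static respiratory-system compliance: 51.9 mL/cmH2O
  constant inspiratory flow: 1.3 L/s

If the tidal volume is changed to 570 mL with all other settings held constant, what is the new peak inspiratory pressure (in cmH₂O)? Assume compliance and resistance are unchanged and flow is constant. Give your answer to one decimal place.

PIP = Vt/C + R·V̇ + PEEP (constant-flow equation of motion).
Only the elastic term changes: ΔPIP = ΔVt / C = (570 − 400) / 51.9 = 3.276 cmH2O.
Original PIP = 400/51.9 + 18.0×1.3 + 2 = 33.107 cmH2O; new PIP = 33.107 + (3.276) = 36.383 cmH2O.

36.4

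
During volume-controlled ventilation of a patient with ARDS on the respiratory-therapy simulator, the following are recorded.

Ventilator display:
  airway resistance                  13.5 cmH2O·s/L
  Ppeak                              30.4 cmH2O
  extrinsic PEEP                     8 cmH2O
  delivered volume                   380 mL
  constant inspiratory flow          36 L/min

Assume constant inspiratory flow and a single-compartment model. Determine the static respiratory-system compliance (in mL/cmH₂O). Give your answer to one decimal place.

26.6

Flow: 36 L/min ÷ 60 = 0.6 L/s.
Equation of motion (constant flow): PIP = Vt/C + R·V̇ + PEEP.
Vt/C = PIP − R·V̇ − PEEP = 30.4 − 13.5×0.6 − 8 = 30.4 − 8.1 − 8 = 14.3 cmH2O.
C = Vt / 14.3 = 380 / 14.3 = 26.573 mL/cmH2O.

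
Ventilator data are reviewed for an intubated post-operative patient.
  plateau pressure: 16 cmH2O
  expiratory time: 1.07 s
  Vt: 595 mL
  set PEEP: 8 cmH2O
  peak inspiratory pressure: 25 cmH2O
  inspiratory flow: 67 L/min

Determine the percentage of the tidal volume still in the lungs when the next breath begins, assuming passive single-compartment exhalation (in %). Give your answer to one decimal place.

Flow: 67 L/min ÷ 60 = 1.1167 L/s.
R = (PIP − Pplat)/V̇ = (25 − 16) / 1.1167 = 9.0/1.1167 = 8.059 cmH2O·s/L.
C = Vt/(Pplat − PEEP) = 595.0 / (16 − 8) = 595.0/8.0 = 74.375 mL/cmH2O.
τ = R × C = 8.059 × 0.07438 L/cmH2O = 0.5994 s.
Fraction remaining at end-expiration = e^(−Te/τ) = e^(−1.07/0.5994) = 0.1678 → 16.78%.

16.8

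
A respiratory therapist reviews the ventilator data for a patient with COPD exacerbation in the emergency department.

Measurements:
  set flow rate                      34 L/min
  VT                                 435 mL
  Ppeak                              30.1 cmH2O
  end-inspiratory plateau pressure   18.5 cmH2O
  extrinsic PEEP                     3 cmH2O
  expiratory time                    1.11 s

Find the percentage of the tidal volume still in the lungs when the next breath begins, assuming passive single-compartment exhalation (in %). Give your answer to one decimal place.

14.5

Flow: 34 L/min ÷ 60 = 0.5667 L/s.
R = (PIP − Pplat)/V̇ = (30.1 − 18.5) / 0.5667 = 11.6/0.5667 = 20.469 cmH2O·s/L.
C = Vt/(Pplat − PEEP) = 435.0 / (18.5 − 3) = 435.0/15.5 = 28.065 mL/cmH2O.
τ = R × C = 20.469 × 0.02807 L/cmH2O = 0.5746 s.
Fraction remaining at end-expiration = e^(−Te/τ) = e^(−1.11/0.5746) = 0.1449 → 14.49%.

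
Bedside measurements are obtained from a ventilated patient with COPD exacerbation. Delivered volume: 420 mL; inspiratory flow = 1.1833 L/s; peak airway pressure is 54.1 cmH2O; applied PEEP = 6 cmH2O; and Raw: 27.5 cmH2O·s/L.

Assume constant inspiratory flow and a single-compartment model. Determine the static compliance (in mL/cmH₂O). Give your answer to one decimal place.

27.0

Equation of motion (constant flow): PIP = Vt/C + R·V̇ + PEEP.
Vt/C = PIP − R·V̇ − PEEP = 54.1 − 27.5×1.1833 − 6 = 54.1 − 32.541 − 6 = 15.559 cmH2O.
C = Vt / 15.559 = 420 / 15.559 = 26.994 mL/cmH2O.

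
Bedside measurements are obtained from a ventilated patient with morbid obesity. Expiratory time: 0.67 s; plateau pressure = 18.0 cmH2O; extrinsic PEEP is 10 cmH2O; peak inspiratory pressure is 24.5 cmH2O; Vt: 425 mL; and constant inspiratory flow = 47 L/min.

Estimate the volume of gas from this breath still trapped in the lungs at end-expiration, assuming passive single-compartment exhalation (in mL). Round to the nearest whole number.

93

Flow: 47 L/min ÷ 60 = 0.7833 L/s.
R = (PIP − Pplat)/V̇ = (24.5 − 18.0) / 0.7833 = 6.5/0.7833 = 8.298 cmH2O·s/L.
C = Vt/(Pplat − PEEP) = 425.0 / (18.0 − 10) = 425.0/8.0 = 53.125 mL/cmH2O.
τ = R × C = 8.298 × 0.05313 L/cmH2O = 0.4409 s.
Fraction remaining = e^(−Te/τ) = e^(−0.67/0.4409) = 0.2188.
Trapped volume = 425.0 × 0.2188 = 92.99 mL.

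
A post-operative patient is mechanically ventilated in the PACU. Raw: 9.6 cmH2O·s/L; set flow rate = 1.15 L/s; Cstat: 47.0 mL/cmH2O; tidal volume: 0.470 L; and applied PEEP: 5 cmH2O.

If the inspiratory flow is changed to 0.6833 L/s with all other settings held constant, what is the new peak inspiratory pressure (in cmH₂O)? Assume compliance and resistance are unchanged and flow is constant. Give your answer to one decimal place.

21.6

PIP = Vt/C + R·V̇ + PEEP (constant-flow equation of motion).
Only the resistive term changes: ΔPIP = R × ΔV̇ = 9.6 × (0.6833 − 1.15) = 9.6 × -0.4667 = -4.48 cmH2O.
Original PIP = 470/47.0 + 9.6×1.15 + 5 = 26.04 cmH2O; new PIP = 26.04 + (-4.48) = 21.56 cmH2O.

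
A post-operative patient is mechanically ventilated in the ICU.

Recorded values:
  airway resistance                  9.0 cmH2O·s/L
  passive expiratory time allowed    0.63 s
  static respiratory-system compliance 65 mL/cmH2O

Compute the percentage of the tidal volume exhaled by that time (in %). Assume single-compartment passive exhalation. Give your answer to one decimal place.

65.9

τ = R × C = 9.0 × 65 mL/cmH2O = 9.0 × 0.065 L/cmH2O = 0.585 s.
Passive exhalation: V(t)/V₀ = e^(−t/τ) = e^(−0.63/0.585) = 0.3406.
Fraction exhaled = 1 − 0.3406 = 0.6594 → 65.94%.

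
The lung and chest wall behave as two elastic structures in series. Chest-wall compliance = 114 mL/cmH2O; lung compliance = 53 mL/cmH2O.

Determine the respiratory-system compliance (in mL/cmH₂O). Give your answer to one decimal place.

Lung and chest wall are elastances in series: 1/Crs = 1/CL + 1/Ccw.
1/Crs = 1/53 + 1/114 = 0.02764.
Crs = 36.179 mL/cmH2O.

36.2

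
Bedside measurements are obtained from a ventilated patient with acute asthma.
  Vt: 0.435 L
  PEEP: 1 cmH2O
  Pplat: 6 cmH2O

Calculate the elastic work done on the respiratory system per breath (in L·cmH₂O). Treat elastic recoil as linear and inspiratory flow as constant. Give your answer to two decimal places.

Elastic work ≈ ½ × (Pplat − PEEP) × Vt = 0.5 × (6 − 1) × 0.435 L = 0.5 × 5.0 × 0.435 = 1.088 L·cmH2O.

1.09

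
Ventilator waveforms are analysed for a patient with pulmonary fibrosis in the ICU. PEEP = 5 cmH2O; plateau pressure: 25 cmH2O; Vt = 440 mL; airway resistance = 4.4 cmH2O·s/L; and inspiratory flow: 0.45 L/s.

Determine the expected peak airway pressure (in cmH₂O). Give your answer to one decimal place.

PIP = Pplat + Raw × flow = 25 + 4.4 × 0.45 = 25 + 1.98 = 26.98 cmH2O.

27.0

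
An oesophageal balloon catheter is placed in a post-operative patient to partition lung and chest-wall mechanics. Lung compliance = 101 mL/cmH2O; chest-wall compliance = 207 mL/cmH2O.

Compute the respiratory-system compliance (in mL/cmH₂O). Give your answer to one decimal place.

67.9

Lung and chest wall are elastances in series: 1/Crs = 1/CL + 1/Ccw.
1/Crs = 1/101 + 1/207 = 0.01473.
Crs = 67.889 mL/cmH2O.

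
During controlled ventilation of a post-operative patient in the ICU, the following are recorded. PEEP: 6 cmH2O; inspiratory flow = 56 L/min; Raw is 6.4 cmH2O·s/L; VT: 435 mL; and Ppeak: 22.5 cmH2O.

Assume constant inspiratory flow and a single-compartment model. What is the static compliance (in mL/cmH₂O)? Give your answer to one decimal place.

Flow: 56 L/min ÷ 60 = 0.9333 L/s.
Equation of motion (constant flow): PIP = Vt/C + R·V̇ + PEEP.
Vt/C = PIP − R·V̇ − PEEP = 22.5 − 6.4×0.9333 − 6 = 22.5 − 5.973 − 6 = 10.527 cmH2O.
C = Vt / 10.527 = 435 / 10.527 = 41.322 mL/cmH2O.

41.3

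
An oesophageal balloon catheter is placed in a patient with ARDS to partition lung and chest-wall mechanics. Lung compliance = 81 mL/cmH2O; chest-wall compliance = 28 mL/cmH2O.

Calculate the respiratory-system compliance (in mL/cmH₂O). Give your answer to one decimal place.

20.8

Lung and chest wall are elastances in series: 1/Crs = 1/CL + 1/Ccw.
1/Crs = 1/81 + 1/28 = 0.04806.
Crs = 20.807 mL/cmH2O.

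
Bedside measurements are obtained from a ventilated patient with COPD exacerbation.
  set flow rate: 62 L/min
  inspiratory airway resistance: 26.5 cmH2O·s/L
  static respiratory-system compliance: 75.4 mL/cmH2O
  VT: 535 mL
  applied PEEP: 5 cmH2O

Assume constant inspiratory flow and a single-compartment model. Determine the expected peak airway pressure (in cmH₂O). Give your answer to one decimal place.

39.5

Flow: 62 L/min ÷ 60 = 1.0333 L/s.
Equation of motion (constant flow): PIP = Vt/C + R·V̇ + PEEP.
PIP = 535/75.4 + 26.5×1.0333 + 5 = 7.095 + 27.382 + 5 = 39.477 cmH2O.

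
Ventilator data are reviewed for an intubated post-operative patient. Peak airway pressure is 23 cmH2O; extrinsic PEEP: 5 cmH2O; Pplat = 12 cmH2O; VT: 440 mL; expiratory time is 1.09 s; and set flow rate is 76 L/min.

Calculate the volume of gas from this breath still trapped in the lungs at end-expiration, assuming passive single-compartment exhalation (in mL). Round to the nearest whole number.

Flow: 76 L/min ÷ 60 = 1.2667 L/s.
R = (PIP − Pplat)/V̇ = (23 − 12) / 1.2667 = 11.0/1.2667 = 8.684 cmH2O·s/L.
C = Vt/(Pplat − PEEP) = 440.0 / (12 − 5) = 440.0/7.0 = 62.857 mL/cmH2O.
τ = R × C = 8.684 × 0.06286 L/cmH2O = 0.5459 s.
Fraction remaining = e^(−Te/τ) = e^(−1.09/0.5459) = 0.1358.
Trapped volume = 440.0 × 0.1358 = 59.752 mL.

60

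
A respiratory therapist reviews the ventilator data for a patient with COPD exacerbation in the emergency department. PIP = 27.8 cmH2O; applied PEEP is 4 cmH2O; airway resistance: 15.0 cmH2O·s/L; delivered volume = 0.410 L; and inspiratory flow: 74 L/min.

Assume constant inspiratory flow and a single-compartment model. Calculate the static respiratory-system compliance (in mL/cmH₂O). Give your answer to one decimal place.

Flow: 74 L/min ÷ 60 = 1.2333 L/s.
Equation of motion (constant flow): PIP = Vt/C + R·V̇ + PEEP.
Vt/C = PIP − R·V̇ − PEEP = 27.8 − 15.0×1.2333 − 4 = 27.8 − 18.5 − 4 = 5.3 cmH2O.
C = Vt / 5.3 = 410 / 5.3 = 77.358 mL/cmH2O.

77.4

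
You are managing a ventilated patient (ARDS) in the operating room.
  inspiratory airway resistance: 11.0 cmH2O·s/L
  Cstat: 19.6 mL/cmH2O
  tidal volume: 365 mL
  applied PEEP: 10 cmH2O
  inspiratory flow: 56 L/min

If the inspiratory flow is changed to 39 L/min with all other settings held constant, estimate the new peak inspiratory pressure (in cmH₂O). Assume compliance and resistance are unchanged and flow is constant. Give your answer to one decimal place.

Flow: 56 L/min ÷ 60 = 0.9333 L/s.
New flow: 39 L/min ÷ 60 = 0.65 L/s.
PIP = Vt/C + R·V̇ + PEEP (constant-flow equation of motion).
Only the resistive term changes: ΔPIP = R × ΔV̇ = 11.0 × (0.65 − 0.9333) = 11.0 × -0.2833 = -3.116 cmH2O.
Original PIP = 365/19.6 + 11.0×0.9333 + 10 = 38.889 cmH2O; new PIP = 38.889 + (-3.116) = 35.773 cmH2O.

35.8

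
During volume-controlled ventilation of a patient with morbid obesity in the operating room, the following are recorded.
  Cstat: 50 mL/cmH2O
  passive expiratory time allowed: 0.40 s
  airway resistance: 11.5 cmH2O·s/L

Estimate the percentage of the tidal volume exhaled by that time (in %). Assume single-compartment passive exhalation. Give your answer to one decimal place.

50.1

τ = R × C = 11.5 × 50 mL/cmH2O = 11.5 × 0.050 L/cmH2O = 0.575 s.
Passive exhalation: V(t)/V₀ = e^(−t/τ) = e^(−0.40/0.575) = 0.4987.
Fraction exhaled = 1 − 0.4987 = 0.5013 → 50.13%.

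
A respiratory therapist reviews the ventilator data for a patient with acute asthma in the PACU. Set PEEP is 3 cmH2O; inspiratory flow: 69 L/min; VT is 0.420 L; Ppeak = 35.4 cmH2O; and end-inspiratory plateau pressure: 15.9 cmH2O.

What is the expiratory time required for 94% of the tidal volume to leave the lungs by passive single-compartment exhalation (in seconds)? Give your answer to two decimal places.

1.55

Flow: 69 L/min ÷ 60 = 1.15 L/s.
R = (PIP − Pplat)/V̇ = (35.4 − 15.9) / 1.15 = 19.5/1.15 = 16.957 cmH2O·s/L.
C = Vt/(Pplat − PEEP) = 420.0 / (15.9 − 3) = 420.0/12.9 = 32.558 mL/cmH2O.
τ = R × C = 16.957 × 0.03256 L/cmH2O = 0.5521 s.
t = −τ·ln(1 − 0.94) = −0.5521·ln(0.06) = 1.553 s.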